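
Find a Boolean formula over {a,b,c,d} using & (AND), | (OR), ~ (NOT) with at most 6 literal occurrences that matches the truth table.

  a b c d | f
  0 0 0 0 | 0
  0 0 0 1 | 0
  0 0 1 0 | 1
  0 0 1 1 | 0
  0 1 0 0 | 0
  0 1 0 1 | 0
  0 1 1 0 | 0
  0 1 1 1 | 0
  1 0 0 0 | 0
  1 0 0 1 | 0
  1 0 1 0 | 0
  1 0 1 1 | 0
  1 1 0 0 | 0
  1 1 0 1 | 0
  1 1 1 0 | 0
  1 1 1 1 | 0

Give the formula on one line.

(~d & ((c & ~b) & (d | ~a)))

  ~d = 1010101010101010
  ~b = 1111000011110000
  (c & ~b) = 0011000000110000
  ~a = 1111111100000000
  (d | ~a) = 1111111101010101
  ((c & ~b) & (d | ~a)) = 0011000000010000
  (~d & ((c & ~b) & (d | ~a))) = 0010000000000000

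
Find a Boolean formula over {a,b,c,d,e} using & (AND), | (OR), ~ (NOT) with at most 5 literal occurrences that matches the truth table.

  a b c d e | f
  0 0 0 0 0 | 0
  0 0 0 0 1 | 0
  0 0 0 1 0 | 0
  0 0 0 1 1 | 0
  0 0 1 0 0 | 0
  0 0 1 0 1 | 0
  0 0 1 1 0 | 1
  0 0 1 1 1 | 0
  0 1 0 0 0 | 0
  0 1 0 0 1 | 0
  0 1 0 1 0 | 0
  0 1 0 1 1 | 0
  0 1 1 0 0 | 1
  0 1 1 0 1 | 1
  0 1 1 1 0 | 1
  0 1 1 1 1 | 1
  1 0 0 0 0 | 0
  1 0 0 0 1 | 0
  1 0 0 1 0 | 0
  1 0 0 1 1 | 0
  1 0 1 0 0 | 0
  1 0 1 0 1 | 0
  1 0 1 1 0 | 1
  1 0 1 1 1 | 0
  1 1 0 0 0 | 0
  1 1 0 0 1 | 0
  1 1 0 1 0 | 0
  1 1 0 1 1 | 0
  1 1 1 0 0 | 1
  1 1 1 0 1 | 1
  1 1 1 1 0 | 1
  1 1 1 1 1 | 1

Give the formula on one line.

(c & ((b | ~c) | (d & ~e)))

  ~c = 11110000111100001111000011110000
  (b | ~c) = 11110000111111111111000011111111
  ~e = 10101010101010101010101010101010
  (d & ~e) = 00100010001000100010001000100010
  ((b | ~c) | (d & ~e)) = 11110010111111111111001011111111
  (c & ((b | ~c) | (d & ~e))) = 00000010000011110000001000001111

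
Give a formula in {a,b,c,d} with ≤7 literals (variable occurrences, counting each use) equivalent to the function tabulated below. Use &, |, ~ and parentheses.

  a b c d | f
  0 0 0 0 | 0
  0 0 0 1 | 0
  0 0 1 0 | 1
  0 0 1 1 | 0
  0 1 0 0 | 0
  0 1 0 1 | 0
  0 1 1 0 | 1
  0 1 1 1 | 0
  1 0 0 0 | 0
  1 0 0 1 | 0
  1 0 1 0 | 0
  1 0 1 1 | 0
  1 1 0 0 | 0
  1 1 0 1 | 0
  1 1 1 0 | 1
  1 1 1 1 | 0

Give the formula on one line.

  ~d = 1010101010101010
  (c & ~d) = 0010001000100010
  ~a = 1111111100000000
  (b | ~a) = 1111111100001111
  ((c & ~d) & (b | ~a)) = 0010001000000010

((c & ~d) & (b | ~a))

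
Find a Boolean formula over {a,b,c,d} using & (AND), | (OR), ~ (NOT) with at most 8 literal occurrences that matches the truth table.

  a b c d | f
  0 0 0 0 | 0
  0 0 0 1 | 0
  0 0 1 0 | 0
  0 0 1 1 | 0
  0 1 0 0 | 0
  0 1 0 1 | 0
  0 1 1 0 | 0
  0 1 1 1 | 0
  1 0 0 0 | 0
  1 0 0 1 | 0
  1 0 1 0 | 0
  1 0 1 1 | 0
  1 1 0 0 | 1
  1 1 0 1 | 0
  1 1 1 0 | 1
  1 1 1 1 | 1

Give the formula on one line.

  ~d = 1010101010101010
  (b & ~d) = 0000101000001010
  (c & a) = 0000000000110011
  ((b & ~d) | (c & a)) = 0000101000111011
  (d | a) = 0101010111111111
  (((b & ~d) | (c & a)) & (d | a)) = 0000000000111011
  ~a = 1111111100000000
  (b | ~a) = 1111111100001111
  ((((b & ~d) | (c & a)) & (d | a)) & (b | ~a)) = 0000000000001011

((((b & ~d) | (c & a)) & (d | a)) & (b | ~a))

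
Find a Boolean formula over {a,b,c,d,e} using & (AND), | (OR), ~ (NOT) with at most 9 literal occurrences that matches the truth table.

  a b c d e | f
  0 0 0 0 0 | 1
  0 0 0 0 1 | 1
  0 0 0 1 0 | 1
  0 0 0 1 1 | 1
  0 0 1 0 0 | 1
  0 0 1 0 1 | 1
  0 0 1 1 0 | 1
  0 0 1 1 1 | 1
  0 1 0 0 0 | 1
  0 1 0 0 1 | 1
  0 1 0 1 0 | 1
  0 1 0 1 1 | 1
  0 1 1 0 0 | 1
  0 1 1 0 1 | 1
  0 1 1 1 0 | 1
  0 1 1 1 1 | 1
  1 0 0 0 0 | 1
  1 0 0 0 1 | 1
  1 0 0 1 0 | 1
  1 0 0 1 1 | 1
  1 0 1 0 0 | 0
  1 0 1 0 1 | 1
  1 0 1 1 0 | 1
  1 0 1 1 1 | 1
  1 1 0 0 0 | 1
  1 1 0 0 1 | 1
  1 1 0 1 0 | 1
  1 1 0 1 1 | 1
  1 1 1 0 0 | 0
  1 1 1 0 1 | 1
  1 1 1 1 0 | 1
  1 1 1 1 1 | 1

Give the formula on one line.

(((e | (~a & d)) | (~e & (a & d))) | (~a | (~e & ~c)))

  ~a = 11111111111111110000000000000000
  (~a & d) = 00110011001100110000000000000000
  (e | (~a & d)) = 01110111011101110101010101010101
  ~e = 10101010101010101010101010101010
  (a & d) = 00000000000000000011001100110011
  (~e & (a & d)) = 00000000000000000010001000100010
  ((e | (~a & d)) | (~e & (a & d))) = 01110111011101110111011101110111
  ~c = 11110000111100001111000011110000
  (~e & ~c) = 10100000101000001010000010100000
  (~a | (~e & ~c)) = 11111111111111111010000010100000
  (((e | (~a & d)) | (~e & (a & d))) | (~a | (~e & ~c))) = 11111111111111111111011111110111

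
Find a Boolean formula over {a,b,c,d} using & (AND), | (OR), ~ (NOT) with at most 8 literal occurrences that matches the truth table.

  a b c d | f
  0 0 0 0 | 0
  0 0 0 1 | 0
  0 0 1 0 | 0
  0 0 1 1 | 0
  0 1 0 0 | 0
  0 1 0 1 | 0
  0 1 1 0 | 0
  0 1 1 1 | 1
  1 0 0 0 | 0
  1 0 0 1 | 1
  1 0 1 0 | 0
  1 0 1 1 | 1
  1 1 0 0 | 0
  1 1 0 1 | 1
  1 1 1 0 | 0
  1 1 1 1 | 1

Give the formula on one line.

(((a | c) & (b | a)) & d)

  (a | c) = 0011001111111111
  (b | a) = 0000111111111111
  ((a | c) & (b | a)) = 0000001111111111
  (((a | c) & (b | a)) & d) = 0000000101010101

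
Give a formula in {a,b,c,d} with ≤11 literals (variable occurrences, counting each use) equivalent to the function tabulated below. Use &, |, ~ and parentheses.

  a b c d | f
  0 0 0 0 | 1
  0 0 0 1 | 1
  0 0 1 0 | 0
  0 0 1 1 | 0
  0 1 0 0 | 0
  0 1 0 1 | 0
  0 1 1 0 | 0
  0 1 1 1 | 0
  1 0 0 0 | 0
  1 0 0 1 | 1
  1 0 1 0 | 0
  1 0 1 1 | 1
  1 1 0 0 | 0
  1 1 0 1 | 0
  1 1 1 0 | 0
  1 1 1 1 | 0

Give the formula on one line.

(((~b & ~a) & ~c) | ((((a | ~c) | ~d) & ~b) & d))

  ~b = 1111000011110000
  ~a = 1111111100000000
  (~b & ~a) = 1111000000000000
  ~c = 1100110011001100
  ((~b & ~a) & ~c) = 1100000000000000
  (a | ~c) = 1100110011111111
  ~d = 1010101010101010
  ((a | ~c) | ~d) = 1110111011111111
  (((a | ~c) | ~d) & ~b) = 1110000011110000
  ((((a | ~c) | ~d) & ~b) & d) = 0100000001010000
  (((~b & ~a) & ~c) | ((((a | ~c) | ~d) & ~b) & d)) = 1100000001010000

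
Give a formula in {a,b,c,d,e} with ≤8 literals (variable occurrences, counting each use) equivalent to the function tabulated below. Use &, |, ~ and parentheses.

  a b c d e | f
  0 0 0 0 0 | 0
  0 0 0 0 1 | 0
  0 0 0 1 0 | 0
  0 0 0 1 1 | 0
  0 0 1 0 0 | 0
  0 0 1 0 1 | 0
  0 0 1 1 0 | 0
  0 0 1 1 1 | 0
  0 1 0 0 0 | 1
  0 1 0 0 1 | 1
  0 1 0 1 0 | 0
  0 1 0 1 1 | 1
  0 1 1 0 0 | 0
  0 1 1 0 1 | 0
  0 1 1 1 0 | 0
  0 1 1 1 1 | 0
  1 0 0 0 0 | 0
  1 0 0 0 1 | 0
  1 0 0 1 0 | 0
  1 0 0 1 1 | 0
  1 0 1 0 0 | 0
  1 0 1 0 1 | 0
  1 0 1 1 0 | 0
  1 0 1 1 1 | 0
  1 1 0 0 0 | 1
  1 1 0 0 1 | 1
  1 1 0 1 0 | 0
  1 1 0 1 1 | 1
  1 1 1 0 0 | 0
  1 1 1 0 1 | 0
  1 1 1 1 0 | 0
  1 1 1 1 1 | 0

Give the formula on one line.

  ~d = 11001100110011001100110011001100
  (e | c) = 01011111010111110101111101011111
  (~d | (e | c)) = 11011111110111111101111111011111
  ~c = 11110000111100001111000011110000
  (b & ~c) = 00000000111100000000000011110000
  ((~d | (e | c)) & (b & ~c)) = 00000000110100000000000011010000

((~d | (e | c)) & (b & ~c))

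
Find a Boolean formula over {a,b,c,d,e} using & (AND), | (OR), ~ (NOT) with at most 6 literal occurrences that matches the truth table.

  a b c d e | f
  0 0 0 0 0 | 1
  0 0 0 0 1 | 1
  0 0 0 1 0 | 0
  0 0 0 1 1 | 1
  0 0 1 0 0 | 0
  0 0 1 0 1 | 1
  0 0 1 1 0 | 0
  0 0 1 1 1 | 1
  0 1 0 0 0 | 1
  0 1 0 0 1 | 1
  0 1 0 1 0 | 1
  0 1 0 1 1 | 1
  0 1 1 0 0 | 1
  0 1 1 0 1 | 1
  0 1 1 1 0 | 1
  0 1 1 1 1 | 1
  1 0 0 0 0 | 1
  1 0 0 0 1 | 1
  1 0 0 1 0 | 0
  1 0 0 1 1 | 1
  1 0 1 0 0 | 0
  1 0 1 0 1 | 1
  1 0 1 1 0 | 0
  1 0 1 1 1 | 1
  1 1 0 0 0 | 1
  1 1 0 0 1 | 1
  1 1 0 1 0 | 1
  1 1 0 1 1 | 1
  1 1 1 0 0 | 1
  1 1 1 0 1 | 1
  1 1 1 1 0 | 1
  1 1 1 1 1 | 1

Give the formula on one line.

(((~d & (~c | d)) | e) | b)

  ~d = 11001100110011001100110011001100
  ~c = 11110000111100001111000011110000
  (~c | d) = 11110011111100111111001111110011
  (~d & (~c | d)) = 11000000110000001100000011000000
  ((~d & (~c | d)) | e) = 11010101110101011101010111010101
  (((~d & (~c | d)) | e) | b) = 11010101111111111101010111111111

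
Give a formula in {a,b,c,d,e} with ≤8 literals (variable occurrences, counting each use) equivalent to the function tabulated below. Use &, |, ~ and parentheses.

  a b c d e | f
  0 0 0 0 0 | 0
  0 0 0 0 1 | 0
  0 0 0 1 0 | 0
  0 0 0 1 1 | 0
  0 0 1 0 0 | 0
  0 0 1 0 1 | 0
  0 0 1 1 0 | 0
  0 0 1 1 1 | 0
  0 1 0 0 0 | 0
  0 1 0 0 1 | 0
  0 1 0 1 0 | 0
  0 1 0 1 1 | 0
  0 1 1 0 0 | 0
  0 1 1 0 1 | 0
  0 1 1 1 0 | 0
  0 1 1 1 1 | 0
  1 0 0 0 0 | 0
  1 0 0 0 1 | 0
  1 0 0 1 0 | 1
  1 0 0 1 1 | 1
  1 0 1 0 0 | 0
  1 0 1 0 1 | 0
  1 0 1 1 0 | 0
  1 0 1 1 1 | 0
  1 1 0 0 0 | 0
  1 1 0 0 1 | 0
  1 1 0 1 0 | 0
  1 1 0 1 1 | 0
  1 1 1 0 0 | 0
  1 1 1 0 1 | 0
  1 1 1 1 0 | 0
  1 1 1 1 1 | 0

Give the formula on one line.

(((~c & ~b) & d) & (((d | e) & ~b) & (d & a)))

  ~c = 11110000111100001111000011110000
  ~b = 11111111000000001111111100000000
  (~c & ~b) = 11110000000000001111000000000000
  ((~c & ~b) & d) = 00110000000000000011000000000000
  (d | e) = 01110111011101110111011101110111
  ((d | e) & ~b) = 01110111000000000111011100000000
  (d & a) = 00000000000000000011001100110011
  (((d | e) & ~b) & (d & a)) = 00000000000000000011001100000000
  (((~c & ~b) & d) & (((d | e) & ~b) & (d & a))) = 00000000000000000011000000000000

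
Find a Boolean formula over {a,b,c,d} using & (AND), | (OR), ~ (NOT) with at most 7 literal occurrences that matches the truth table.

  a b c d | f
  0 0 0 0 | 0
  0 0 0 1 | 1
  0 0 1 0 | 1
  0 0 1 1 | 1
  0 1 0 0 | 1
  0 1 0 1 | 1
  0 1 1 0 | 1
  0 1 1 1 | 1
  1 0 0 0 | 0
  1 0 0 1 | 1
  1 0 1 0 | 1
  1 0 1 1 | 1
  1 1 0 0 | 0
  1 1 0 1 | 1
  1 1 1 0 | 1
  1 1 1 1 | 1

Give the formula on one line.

  ~a = 1111111100000000
  (~a | c) = 1111111100110011
  (b & (~a | c)) = 0000111100000011
  ((b & (~a | c)) | d) = 0101111101010111
  ~d = 1010101010101010
  (~d & c) = 0010001000100010
  (((b & (~a | c)) | d) | (~d & c)) = 0111111101110111

(((b & (~a | c)) | d) | (~d & c))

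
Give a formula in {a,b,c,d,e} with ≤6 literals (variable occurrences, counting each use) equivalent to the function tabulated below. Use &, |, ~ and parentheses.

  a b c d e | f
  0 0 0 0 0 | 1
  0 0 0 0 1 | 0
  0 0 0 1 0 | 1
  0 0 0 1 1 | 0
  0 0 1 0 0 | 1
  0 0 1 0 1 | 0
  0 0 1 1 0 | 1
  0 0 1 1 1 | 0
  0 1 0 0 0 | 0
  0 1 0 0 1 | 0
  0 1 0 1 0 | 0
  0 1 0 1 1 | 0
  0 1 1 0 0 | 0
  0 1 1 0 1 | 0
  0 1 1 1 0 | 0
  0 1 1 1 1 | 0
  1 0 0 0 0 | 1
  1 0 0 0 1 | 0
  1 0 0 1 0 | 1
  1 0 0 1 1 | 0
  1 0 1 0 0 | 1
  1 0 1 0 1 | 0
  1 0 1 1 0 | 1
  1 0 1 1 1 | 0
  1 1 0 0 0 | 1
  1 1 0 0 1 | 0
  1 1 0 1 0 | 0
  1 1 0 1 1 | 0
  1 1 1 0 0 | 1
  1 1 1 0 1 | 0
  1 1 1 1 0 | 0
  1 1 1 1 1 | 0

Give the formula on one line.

((~b & ~e) | (a & (~d & ~e)))

  ~b = 11111111000000001111111100000000
  ~e = 10101010101010101010101010101010
  (~b & ~e) = 10101010000000001010101000000000
  ~d = 11001100110011001100110011001100
  (~d & ~e) = 10001000100010001000100010001000
  (a & (~d & ~e)) = 00000000000000001000100010001000
  ((~b & ~e) | (a & (~d & ~e))) = 10101010000000001010101010001000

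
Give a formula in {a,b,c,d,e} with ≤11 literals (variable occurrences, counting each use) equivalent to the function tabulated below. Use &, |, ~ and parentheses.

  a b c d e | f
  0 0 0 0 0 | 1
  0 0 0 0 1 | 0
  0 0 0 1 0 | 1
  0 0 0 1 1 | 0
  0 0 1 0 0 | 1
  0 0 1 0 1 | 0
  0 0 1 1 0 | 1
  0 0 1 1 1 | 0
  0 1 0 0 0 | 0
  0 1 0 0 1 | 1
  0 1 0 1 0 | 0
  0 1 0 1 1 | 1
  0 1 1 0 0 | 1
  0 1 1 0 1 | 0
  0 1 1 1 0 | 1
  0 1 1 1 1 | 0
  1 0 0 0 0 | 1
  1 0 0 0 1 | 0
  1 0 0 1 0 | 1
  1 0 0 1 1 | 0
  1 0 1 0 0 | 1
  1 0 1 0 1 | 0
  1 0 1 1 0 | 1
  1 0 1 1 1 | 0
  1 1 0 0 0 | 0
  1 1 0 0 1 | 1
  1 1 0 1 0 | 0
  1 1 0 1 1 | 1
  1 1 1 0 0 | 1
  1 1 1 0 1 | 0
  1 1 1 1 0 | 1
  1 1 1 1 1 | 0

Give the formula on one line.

((~e | ((b & e) & (b & ~c))) & (e | (~b | c)))

  ~e = 10101010101010101010101010101010
  (b & e) = 00000000010101010000000001010101
  ~c = 11110000111100001111000011110000
  (b & ~c) = 00000000111100000000000011110000
  ((b & e) & (b & ~c)) = 00000000010100000000000001010000
  (~e | ((b & e) & (b & ~c))) = 10101010111110101010101011111010
  ~b = 11111111000000001111111100000000
  (~b | c) = 11111111000011111111111100001111
  (e | (~b | c)) = 11111111010111111111111101011111
  ((~e | ((b & e) & (b & ~c))) & (e | (~b | c))) = 10101010010110101010101001011010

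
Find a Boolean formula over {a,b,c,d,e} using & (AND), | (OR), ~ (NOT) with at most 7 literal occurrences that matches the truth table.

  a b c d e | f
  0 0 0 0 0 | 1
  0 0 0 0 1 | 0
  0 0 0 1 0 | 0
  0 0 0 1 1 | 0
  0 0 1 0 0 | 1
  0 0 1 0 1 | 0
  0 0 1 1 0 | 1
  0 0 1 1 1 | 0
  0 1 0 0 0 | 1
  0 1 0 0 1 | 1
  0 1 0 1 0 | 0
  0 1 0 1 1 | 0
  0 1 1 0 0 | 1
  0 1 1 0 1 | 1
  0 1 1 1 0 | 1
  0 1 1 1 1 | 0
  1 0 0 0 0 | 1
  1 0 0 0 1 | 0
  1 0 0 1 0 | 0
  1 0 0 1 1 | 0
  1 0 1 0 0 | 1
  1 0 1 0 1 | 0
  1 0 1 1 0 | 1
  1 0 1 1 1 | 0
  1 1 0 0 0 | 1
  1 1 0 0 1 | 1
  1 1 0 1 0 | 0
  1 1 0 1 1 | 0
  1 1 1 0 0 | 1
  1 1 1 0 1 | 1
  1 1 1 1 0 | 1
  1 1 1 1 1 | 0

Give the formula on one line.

  ~d = 11001100110011001100110011001100
  (~d | c) = 11001111110011111100111111001111
  (b & ~d) = 00000000110011000000000011001100
  ~e = 10101010101010101010101010101010
  ((b & ~d) | ~e) = 10101010111011101010101011101110
  ((~d | c) & ((b & ~d) | ~e)) = 10001010110011101000101011001110

((~d | c) & ((b & ~d) | ~e))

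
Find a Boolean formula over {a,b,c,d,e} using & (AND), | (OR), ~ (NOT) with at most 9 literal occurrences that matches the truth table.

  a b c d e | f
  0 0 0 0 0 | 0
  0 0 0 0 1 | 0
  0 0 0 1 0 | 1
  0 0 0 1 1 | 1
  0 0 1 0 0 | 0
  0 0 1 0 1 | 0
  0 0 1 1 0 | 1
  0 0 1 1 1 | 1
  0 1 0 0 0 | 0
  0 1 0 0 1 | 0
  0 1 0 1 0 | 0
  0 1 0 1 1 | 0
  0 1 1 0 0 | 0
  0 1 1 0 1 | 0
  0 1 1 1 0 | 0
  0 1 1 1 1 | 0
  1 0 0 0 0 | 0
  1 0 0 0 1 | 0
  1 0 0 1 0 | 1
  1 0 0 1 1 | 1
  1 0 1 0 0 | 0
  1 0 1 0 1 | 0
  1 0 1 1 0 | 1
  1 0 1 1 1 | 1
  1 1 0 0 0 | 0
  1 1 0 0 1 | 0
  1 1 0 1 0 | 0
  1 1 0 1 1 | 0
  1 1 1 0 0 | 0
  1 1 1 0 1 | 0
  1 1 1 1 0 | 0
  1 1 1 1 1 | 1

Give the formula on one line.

  ~b = 11111111000000001111111100000000
  (e & d) = 00010001000100010001000100010001
  (~b | (e & d)) = 11111111000100011111111100010001
  (b | d) = 00110011111111110011001111111111
  ((~b | (e & d)) & (b | d)) = 00110011000100010011001100010001
  ~e = 10101010101010101010101010101010
  (~e | a) = 10101010101010101111111111111111
  ((~e | a) & c) = 00001010000010100000111100001111
  (((~e | a) & c) | ~b) = 11111111000010101111111100001111
  (((~b | (e & d)) & (b | d)) & (((~e | a) & c) | ~b)) = 00110011000000000011001100000001

(((~b | (e & d)) & (b | d)) & (((~e | a) & c) | ~b))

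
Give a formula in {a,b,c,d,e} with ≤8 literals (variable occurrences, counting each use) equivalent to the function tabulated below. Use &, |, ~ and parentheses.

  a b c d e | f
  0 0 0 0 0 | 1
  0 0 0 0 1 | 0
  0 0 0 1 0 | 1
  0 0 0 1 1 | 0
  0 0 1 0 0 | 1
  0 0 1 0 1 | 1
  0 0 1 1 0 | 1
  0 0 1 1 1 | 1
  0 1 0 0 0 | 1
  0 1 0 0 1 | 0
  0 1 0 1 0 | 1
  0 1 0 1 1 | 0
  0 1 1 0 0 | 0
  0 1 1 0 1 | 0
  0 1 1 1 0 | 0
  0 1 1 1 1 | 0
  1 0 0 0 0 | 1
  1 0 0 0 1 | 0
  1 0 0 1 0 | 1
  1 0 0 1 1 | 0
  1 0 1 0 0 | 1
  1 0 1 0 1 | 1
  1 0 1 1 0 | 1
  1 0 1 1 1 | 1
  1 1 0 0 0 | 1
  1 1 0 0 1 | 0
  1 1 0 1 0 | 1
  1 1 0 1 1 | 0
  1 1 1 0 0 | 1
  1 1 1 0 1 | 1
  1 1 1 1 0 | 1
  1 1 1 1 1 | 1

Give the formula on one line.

((c | ~e) & (a | (~b | ~c)))

  ~e = 10101010101010101010101010101010
  (c | ~e) = 10101111101011111010111110101111
  ~b = 11111111000000001111111100000000
  ~c = 11110000111100001111000011110000
  (~b | ~c) = 11111111111100001111111111110000
  (a | (~b | ~c)) = 11111111111100001111111111111111
  ((c | ~e) & (a | (~b | ~c))) = 10101111101000001010111110101111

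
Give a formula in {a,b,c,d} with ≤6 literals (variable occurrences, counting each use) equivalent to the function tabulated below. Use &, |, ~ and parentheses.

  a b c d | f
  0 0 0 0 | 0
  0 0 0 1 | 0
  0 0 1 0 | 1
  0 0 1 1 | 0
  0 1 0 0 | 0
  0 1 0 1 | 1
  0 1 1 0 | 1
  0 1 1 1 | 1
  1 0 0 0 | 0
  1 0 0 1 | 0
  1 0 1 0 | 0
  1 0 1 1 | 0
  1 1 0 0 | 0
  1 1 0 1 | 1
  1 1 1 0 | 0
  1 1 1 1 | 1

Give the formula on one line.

  ~a = 1111111100000000
  (~a & c) = 0011001100000000
  (d | (~a & c)) = 0111011101010101
  ~d = 1010101010101010
  ((d | (~a & c)) & ~d) = 0010001000000000
  (d & b) = 0000010100000101
  (((d | (~a & c)) & ~d) | (d & b)) = 0010011100000101

(((d | (~a & c)) & ~d) | (d & b))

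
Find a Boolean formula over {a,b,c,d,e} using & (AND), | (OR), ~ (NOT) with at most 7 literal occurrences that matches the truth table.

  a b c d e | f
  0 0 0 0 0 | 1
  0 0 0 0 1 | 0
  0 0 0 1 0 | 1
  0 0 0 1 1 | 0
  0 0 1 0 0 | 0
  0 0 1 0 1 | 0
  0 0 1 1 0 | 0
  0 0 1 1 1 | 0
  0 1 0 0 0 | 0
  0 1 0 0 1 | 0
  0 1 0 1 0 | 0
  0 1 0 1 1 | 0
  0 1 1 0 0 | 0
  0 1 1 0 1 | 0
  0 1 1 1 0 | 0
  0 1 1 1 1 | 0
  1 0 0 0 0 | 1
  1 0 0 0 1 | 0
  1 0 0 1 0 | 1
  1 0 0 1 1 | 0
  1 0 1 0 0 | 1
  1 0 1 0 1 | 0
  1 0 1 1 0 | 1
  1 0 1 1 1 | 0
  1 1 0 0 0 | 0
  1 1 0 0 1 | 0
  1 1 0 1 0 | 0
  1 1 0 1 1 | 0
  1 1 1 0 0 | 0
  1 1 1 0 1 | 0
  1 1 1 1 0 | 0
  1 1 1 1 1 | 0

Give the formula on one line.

(~b & ((a | ~c) & ~e))

  ~b = 11111111000000001111111100000000
  ~c = 11110000111100001111000011110000
  (a | ~c) = 11110000111100001111111111111111
  ~e = 10101010101010101010101010101010
  ((a | ~c) & ~e) = 10100000101000001010101010101010
  (~b & ((a | ~c) & ~e)) = 10100000000000001010101000000000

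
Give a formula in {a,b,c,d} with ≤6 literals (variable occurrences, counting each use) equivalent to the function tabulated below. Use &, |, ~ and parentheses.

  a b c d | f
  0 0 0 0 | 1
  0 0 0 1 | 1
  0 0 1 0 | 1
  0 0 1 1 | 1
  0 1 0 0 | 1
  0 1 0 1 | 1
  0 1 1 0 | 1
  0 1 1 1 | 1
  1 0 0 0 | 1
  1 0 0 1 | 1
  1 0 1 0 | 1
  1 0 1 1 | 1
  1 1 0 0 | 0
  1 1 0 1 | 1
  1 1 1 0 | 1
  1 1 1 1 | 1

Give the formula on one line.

(((d | ~b) | (c & a)) | (~b | ~a))

  ~b = 1111000011110000
  (d | ~b) = 1111010111110101
  (c & a) = 0000000000110011
  ((d | ~b) | (c & a)) = 1111010111110111
  ~a = 1111111100000000
  (~b | ~a) = 1111111111110000
  (((d | ~b) | (c & a)) | (~b | ~a)) = 1111111111110111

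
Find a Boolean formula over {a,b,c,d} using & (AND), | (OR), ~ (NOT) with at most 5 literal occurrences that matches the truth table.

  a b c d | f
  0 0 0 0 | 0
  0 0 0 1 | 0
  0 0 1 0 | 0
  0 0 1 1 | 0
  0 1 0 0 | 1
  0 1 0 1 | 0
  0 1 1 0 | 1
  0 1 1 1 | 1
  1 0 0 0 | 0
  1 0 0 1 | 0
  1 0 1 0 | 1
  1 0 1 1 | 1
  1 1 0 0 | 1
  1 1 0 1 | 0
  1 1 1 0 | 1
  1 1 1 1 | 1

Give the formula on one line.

((a & c) | ((c | ~d) & b))

  (a & c) = 0000000000110011
  ~d = 1010101010101010
  (c | ~d) = 1011101110111011
  ((c | ~d) & b) = 0000101100001011
  ((a & c) | ((c | ~d) & b)) = 0000101100111011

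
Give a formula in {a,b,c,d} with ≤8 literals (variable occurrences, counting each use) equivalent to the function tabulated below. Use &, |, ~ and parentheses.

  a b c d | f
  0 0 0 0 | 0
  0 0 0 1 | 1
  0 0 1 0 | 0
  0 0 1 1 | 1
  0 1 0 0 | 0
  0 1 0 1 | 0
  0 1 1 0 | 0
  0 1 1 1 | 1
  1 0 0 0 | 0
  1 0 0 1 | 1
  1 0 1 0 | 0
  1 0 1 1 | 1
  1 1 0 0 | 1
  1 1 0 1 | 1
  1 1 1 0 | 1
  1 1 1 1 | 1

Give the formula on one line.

  (a | c) = 0011001111111111
  ~b = 1111000011110000
  ((a | c) | ~b) = 1111001111111111
  (d & ((a | c) | ~b)) = 0101000101010101
  ((d & ((a | c) | ~b)) | a) = 0101000111111111
  ~d = 1010101010101010
  (~d & b) = 0000101000001010
  (d | (~d & b)) = 0101111101011111
  (((d & ((a | c) | ~b)) | a) & (d | (~d & b))) = 0101000101011111

(((d & ((a | c) | ~b)) | a) & (d | (~d & b)))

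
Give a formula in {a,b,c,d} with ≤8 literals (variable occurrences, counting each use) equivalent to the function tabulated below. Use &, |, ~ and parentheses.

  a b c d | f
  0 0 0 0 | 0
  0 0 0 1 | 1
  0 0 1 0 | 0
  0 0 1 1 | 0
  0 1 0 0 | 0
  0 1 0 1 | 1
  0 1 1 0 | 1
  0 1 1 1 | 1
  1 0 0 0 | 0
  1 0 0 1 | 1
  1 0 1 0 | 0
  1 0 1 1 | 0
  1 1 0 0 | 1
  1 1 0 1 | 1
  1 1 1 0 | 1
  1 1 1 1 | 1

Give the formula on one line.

((b & ((b & ((~c | ~d) & a)) | c)) | (d & ~c))

  ~c = 1100110011001100
  ~d = 1010101010101010
  (~c | ~d) = 1110111011101110
  ((~c | ~d) & a) = 0000000011101110
  (b & ((~c | ~d) & a)) = 0000000000001110
  ((b & ((~c | ~d) & a)) | c) = 0011001100111111
  (b & ((b & ((~c | ~d) & a)) | c)) = 0000001100001111
  (d & ~c) = 0100010001000100
  ((b & ((b & ((~c | ~d) & a)) | c)) | (d & ~c)) = 0100011101001111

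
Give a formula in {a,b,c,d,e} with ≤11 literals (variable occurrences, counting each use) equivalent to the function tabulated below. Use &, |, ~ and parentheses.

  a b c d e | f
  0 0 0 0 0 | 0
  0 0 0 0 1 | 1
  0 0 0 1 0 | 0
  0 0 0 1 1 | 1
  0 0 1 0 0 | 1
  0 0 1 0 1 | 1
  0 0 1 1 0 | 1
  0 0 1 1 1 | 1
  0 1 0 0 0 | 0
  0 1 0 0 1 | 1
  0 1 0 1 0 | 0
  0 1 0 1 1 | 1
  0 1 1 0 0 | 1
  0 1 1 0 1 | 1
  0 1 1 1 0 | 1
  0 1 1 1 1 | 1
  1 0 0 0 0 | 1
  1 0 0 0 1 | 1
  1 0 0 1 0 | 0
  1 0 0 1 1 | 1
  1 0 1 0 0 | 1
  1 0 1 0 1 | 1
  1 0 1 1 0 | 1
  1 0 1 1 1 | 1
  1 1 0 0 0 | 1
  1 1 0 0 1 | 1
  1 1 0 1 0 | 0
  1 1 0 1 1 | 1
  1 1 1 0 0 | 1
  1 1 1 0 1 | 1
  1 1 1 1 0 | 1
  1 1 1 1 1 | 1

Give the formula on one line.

((((~b | ~c) & (a & ~d)) & (~c | ~a)) | (e | c))

  ~b = 11111111000000001111111100000000
  ~c = 11110000111100001111000011110000
  (~b | ~c) = 11111111111100001111111111110000
  ~d = 11001100110011001100110011001100
  (a & ~d) = 00000000000000001100110011001100
  ((~b | ~c) & (a & ~d)) = 00000000000000001100110011000000
  ~a = 11111111111111110000000000000000
  (~c | ~a) = 11111111111111111111000011110000
  (((~b | ~c) & (a & ~d)) & (~c | ~a)) = 00000000000000001100000011000000
  (e | c) = 01011111010111110101111101011111
  ((((~b | ~c) & (a & ~d)) & (~c | ~a)) | (e | c)) = 01011111010111111101111111011111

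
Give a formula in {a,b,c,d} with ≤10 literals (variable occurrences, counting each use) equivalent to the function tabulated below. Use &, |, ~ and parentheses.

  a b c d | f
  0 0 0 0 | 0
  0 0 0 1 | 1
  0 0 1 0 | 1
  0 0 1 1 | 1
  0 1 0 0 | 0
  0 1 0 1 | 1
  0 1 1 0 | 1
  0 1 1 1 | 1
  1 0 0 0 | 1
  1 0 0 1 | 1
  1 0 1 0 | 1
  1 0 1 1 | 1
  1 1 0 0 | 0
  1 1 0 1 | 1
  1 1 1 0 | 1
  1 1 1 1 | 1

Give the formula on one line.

(d | ((a | c) & ((~b | c) | (~d & ~a))))

  (a | c) = 0011001111111111
  ~b = 1111000011110000
  (~b | c) = 1111001111110011
  ~d = 1010101010101010
  ~a = 1111111100000000
  (~d & ~a) = 1010101000000000
  ((~b | c) | (~d & ~a)) = 1111101111110011
  ((a | c) & ((~b | c) | (~d & ~a))) = 0011001111110011
  (d | ((a | c) & ((~b | c) | (~d & ~a)))) = 0111011111110111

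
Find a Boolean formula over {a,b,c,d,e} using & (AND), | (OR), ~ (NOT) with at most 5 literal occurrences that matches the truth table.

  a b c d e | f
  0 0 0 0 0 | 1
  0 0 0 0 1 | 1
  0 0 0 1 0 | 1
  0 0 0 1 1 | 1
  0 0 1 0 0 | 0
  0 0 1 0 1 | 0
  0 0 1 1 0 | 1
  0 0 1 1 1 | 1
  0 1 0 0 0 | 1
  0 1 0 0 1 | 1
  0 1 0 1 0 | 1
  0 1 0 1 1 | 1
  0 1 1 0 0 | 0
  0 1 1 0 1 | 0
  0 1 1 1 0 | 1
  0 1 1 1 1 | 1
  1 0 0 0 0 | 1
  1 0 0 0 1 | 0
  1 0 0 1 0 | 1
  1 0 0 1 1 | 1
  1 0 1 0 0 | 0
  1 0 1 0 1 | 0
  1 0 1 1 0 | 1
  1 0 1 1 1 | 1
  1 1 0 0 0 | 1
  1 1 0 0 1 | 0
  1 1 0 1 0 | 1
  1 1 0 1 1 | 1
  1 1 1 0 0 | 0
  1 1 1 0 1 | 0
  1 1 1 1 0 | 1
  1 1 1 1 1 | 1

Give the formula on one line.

(d | ((~a | ~e) & ~c))

  ~a = 11111111111111110000000000000000
  ~e = 10101010101010101010101010101010
  (~a | ~e) = 11111111111111111010101010101010
  ~c = 11110000111100001111000011110000
  ((~a | ~e) & ~c) = 11110000111100001010000010100000
  (d | ((~a | ~e) & ~c)) = 11110011111100111011001110110011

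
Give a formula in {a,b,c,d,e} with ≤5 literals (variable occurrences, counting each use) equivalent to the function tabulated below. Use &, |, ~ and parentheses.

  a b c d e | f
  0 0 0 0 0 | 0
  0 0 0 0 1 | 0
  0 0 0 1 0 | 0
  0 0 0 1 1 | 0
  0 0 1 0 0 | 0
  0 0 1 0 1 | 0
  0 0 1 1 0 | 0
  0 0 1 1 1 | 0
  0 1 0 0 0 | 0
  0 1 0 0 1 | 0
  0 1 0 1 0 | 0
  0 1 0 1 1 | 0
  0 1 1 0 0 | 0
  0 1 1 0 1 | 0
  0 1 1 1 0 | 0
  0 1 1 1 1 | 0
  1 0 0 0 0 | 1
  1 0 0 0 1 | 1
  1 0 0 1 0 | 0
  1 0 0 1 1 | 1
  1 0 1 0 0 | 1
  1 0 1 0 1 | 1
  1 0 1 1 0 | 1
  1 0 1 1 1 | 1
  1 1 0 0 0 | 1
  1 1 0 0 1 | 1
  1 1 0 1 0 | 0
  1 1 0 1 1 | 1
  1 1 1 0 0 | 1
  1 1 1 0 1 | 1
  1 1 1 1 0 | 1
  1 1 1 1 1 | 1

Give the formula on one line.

  ~d = 11001100110011001100110011001100
  (c | ~d) = 11001111110011111100111111001111
  ((c | ~d) | e) = 11011111110111111101111111011111
  (a & ((c | ~d) | e)) = 00000000000000001101111111011111

(a & ((c | ~d) | e))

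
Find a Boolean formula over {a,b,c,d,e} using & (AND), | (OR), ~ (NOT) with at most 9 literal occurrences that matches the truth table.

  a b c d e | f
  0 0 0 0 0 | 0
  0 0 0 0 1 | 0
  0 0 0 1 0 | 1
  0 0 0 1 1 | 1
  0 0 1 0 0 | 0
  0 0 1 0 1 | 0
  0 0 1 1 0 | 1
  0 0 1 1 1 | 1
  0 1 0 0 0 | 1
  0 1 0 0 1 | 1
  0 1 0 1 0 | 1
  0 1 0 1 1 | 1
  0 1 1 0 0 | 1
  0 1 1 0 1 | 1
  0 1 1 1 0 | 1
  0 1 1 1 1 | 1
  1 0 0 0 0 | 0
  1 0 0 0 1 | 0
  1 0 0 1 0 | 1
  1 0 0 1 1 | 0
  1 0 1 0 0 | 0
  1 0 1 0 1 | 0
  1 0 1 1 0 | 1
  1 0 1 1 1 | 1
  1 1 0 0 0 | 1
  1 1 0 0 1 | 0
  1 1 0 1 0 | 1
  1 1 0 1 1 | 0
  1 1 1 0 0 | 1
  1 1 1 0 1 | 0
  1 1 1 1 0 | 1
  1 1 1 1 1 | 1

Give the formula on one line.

(((e & a) | (b | d)) & ((c & d) | (~a | ~e)))

  (e & a) = 00000000000000000101010101010101
  (b | d) = 00110011111111110011001111111111
  ((e & a) | (b | d)) = 00110011111111110111011111111111
  (c & d) = 00000011000000110000001100000011
  ~a = 11111111111111110000000000000000
  ~e = 10101010101010101010101010101010
  (~a | ~e) = 11111111111111111010101010101010
  ((c & d) | (~a | ~e)) = 11111111111111111010101110101011
  (((e & a) | (b | d)) & ((c & d) | (~a | ~e))) = 00110011111111110010001110101011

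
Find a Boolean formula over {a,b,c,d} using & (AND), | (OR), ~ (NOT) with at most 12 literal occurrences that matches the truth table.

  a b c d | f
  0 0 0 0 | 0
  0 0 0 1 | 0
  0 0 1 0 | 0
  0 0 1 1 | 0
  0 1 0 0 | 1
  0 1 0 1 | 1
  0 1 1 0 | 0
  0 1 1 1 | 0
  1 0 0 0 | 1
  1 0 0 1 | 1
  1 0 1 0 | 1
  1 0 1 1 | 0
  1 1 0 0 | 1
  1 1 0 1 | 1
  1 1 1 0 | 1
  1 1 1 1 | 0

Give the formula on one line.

(((~c | ((b & (a & c)) & ~d)) | (~d & ~b)) & (b | a))

  ~c = 1100110011001100
  (a & c) = 0000000000110011
  (b & (a & c)) = 0000000000000011
  ~d = 1010101010101010
  ((b & (a & c)) & ~d) = 0000000000000010
  (~c | ((b & (a & c)) & ~d)) = 1100110011001110
  ~b = 1111000011110000
  (~d & ~b) = 1010000010100000
  ((~c | ((b & (a & c)) & ~d)) | (~d & ~b)) = 1110110011101110
  (b | a) = 0000111111111111
  (((~c | ((b & (a & c)) & ~d)) | (~d & ~b)) & (b | a)) = 0000110011101110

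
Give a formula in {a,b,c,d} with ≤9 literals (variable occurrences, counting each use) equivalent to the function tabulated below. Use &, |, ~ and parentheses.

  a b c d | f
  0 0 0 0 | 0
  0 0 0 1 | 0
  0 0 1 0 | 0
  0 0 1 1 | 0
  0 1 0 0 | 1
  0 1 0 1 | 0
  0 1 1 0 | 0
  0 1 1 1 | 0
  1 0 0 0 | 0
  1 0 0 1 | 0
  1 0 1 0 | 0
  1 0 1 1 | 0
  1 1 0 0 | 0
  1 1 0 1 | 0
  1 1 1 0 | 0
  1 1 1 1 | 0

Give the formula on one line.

(~a & ((~d & ~c) & (((c | d) | b) & ~d)))

  ~a = 1111111100000000
  ~d = 1010101010101010
  ~c = 1100110011001100
  (~d & ~c) = 1000100010001000
  (c | d) = 0111011101110111
  ((c | d) | b) = 0111111101111111
  (((c | d) | b) & ~d) = 0010101000101010
  ((~d & ~c) & (((c | d) | b) & ~d)) = 0000100000001000
  (~a & ((~d & ~c) & (((c | d) | b) & ~d))) = 0000100000000000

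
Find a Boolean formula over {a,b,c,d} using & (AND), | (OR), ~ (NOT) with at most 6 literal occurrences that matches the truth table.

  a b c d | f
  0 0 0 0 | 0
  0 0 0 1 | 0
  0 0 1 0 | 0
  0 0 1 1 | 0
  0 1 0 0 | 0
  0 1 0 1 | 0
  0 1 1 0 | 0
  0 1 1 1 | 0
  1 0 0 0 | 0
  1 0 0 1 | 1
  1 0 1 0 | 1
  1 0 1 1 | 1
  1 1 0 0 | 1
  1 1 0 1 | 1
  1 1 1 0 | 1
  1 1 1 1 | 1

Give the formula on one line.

  (b | d) = 0101111101011111
  (a & c) = 0000000000110011
  ((b | d) | (a & c)) = 0101111101111111
  (a & ((b | d) | (a & c))) = 0000000001111111

(a & ((b | d) | (a & c)))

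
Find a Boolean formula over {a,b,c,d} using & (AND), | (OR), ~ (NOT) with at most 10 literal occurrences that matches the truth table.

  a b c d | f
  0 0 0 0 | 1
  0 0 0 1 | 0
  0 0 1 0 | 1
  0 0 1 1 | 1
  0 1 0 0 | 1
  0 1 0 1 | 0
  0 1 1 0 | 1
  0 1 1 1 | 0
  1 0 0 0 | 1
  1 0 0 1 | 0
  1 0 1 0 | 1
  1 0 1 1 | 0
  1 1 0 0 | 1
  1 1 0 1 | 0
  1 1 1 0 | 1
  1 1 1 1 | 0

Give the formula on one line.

  ~a = 1111111100000000
  ~d = 1010101010101010
  ~b = 1111000011110000
  (~d & ~b) = 1010000010100000
  (~a | (~d & ~b)) = 1111111110100000
  (c & ~b) = 0011000000110000
  ((~a | (~d & ~b)) & (c & ~b)) = 0011000000100000
  (~a & ((~a | (~d & ~b)) & (c & ~b))) = 0011000000000000
  ((~a & ((~a | (~d & ~b)) & (c & ~b))) | ~d) = 1011101010101010

((~a & ((~a | (~d & ~b)) & (c & ~b))) | ~d)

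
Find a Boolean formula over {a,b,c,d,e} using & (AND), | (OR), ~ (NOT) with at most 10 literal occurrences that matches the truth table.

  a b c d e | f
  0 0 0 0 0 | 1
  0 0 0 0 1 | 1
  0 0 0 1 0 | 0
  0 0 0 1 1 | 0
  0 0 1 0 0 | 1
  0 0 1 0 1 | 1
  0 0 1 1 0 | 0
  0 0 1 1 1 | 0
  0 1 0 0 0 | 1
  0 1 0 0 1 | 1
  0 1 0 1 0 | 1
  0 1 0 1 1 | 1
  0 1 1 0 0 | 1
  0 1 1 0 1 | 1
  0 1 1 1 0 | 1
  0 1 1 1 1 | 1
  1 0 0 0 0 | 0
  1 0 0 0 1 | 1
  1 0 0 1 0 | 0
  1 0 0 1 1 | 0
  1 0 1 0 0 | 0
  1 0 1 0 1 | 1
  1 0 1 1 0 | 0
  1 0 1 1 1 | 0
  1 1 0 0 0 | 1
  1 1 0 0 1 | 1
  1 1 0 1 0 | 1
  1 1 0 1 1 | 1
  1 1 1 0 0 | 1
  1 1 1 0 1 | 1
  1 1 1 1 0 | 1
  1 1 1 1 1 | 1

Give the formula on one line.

((b | ((~d & e) | (b & d))) | (~a & ~d))

  ~d = 11001100110011001100110011001100
  (~d & e) = 01000100010001000100010001000100
  (b & d) = 00000000001100110000000000110011
  ((~d & e) | (b & d)) = 01000100011101110100010001110111
  (b | ((~d & e) | (b & d))) = 01000100111111110100010011111111
  ~a = 11111111111111110000000000000000
  (~a & ~d) = 11001100110011000000000000000000
  ((b | ((~d & e) | (b & d))) | (~a & ~d)) = 11001100111111110100010011111111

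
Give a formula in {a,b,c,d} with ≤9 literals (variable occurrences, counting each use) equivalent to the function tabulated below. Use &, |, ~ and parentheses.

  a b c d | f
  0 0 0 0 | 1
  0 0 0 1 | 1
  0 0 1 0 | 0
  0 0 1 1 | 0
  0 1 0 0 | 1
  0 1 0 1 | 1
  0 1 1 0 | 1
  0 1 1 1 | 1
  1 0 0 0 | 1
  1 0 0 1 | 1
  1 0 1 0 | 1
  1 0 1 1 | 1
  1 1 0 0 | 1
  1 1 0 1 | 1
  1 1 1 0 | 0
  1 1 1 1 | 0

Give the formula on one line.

  ~a = 1111111100000000
  ~c = 1100110011001100
  (~a | ~c) = 1111111111001100
  (a | b) = 0000111111111111
  ((~a | ~c) & (a | b)) = 0000111111001100
  (b | ~c) = 1100111111001111
  ((b | ~c) | a) = 1100111111111111
  ~b = 1111000011110000
  (((b | ~c) | a) & ~b) = 1100000011110000
  (((~a | ~c) & (a | b)) | (((b | ~c) | a) & ~b)) = 1100111111111100

(((~a | ~c) & (a | b)) | (((b | ~c) | a) & ~b))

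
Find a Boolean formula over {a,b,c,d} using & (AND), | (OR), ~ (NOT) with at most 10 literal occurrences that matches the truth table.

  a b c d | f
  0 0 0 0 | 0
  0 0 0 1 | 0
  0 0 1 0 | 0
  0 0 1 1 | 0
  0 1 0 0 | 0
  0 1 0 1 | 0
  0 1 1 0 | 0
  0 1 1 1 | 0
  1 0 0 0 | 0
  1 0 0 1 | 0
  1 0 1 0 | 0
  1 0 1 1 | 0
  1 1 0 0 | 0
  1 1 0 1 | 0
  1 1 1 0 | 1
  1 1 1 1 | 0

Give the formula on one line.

(a & ((~d & b) & (((c & a) & b) | ~a)))

  ~d = 1010101010101010
  (~d & b) = 0000101000001010
  (c & a) = 0000000000110011
  ((c & a) & b) = 0000000000000011
  ~a = 1111111100000000
  (((c & a) & b) | ~a) = 1111111100000011
  ((~d & b) & (((c & a) & b) | ~a)) = 0000101000000010
  (a & ((~d & b) & (((c & a) & b) | ~a))) = 0000000000000010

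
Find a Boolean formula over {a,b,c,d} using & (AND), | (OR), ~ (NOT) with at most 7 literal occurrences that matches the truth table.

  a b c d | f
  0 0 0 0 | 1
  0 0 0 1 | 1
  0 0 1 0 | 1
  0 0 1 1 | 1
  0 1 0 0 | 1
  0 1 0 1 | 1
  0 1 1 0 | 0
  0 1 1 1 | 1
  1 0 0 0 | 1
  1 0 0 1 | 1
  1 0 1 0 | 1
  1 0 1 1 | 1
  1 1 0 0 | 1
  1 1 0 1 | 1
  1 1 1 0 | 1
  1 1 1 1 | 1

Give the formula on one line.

  ~b = 1111000011110000
  (a | d) = 0101010111111111
  (~b | (a | d)) = 1111010111111111
  ~c = 1100110011001100
  (~b | ~c) = 1111110011111100
  (d | (~b | ~c)) = 1111110111111101
  ((~b | (a | d)) | (d | (~b | ~c))) = 1111110111111111

((~b | (a | d)) | (d | (~b | ~c)))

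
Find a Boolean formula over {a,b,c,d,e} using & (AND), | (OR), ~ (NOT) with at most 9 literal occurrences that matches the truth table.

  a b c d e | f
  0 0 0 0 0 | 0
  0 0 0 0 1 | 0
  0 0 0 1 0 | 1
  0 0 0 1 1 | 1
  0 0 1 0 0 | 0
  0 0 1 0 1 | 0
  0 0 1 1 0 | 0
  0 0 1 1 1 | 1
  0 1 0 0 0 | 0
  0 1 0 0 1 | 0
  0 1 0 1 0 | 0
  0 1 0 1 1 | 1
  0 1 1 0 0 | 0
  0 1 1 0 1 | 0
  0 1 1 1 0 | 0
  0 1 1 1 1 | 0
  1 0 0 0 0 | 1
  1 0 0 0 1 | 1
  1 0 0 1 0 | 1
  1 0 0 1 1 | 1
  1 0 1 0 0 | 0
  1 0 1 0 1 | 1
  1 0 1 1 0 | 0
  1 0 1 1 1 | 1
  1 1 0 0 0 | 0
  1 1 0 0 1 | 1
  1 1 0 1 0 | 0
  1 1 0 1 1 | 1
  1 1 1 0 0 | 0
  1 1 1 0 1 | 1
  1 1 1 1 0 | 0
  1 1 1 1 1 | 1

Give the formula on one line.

  ~c = 11110000111100001111000011110000
  ~b = 11111111000000001111111100000000
  (~c & ~b) = 11110000000000001111000000000000
  ((~c & ~b) | e) = 11110101010101011111010101010101
  ~d = 11001100110011001100110011001100
  (~d | ~c) = 11111100111111001111110011111100
  ((~d | ~c) | ~b) = 11111111111111001111111111111100
  (d & ((~d | ~c) | ~b)) = 00110011001100000011001100110000
  (a | (d & ((~d | ~c) | ~b))) = 00110011001100001111111111111111
  (((~c & ~b) | e) & (a | (d & ((~d | ~c) | ~b)))) = 00110001000100001111010101010101

(((~c & ~b) | e) & (a | (d & ((~d | ~c) | ~b))))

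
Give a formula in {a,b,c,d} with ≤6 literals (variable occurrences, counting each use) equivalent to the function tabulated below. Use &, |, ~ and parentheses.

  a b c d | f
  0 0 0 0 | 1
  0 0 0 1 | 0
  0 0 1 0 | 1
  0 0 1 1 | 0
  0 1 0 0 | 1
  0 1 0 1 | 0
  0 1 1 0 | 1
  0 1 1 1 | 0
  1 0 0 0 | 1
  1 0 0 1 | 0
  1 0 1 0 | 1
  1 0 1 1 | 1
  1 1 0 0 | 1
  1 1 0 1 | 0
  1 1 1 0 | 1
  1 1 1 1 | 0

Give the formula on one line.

  ~a = 1111111100000000
  ~b = 1111000011110000
  (~a | ~b) = 1111111111110000
  (c & a) = 0000000000110011
  ((~a | ~b) & (c & a)) = 0000000000110000
  ~d = 1010101010101010
  (((~a | ~b) & (c & a)) | ~d) = 1010101010111010

(((~a | ~b) & (c & a)) | ~d)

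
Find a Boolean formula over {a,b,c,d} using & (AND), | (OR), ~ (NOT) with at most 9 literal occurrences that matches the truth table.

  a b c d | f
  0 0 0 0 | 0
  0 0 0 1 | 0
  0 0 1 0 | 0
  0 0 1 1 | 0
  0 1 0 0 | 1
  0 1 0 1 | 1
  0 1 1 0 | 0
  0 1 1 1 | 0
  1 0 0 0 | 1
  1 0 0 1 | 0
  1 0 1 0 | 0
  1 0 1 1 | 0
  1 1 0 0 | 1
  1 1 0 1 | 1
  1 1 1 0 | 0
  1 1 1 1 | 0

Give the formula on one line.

  ~c = 1100110011001100
  ~d = 1010101010101010
  ~b = 1111000011110000
  (~b & a) = 0000000011110000
  (~d & (~b & a)) = 0000000010100000
  ((~d & (~b & a)) & ~c) = 0000000010000000
  (b | ((~d & (~b & a)) & ~c)) = 0000111110001111
  (~c & (b | ((~d & (~b & a)) & ~c))) = 0000110010001100

(~c & (b | ((~d & (~b & a)) & ~c)))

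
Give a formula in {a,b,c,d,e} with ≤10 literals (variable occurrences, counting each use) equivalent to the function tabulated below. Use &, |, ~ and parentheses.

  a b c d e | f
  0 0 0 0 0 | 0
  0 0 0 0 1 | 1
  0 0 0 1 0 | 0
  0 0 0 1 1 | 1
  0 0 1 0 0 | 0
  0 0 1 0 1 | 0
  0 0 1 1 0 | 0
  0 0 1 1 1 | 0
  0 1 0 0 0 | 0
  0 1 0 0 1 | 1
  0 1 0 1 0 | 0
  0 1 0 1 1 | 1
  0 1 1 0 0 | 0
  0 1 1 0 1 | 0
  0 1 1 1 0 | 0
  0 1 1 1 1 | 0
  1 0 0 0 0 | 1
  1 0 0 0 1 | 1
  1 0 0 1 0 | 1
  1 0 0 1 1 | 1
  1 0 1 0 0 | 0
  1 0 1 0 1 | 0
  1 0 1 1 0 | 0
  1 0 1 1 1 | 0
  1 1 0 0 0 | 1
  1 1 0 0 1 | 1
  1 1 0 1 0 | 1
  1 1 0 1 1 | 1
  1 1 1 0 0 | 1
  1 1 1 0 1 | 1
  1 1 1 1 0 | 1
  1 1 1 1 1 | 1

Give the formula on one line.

(((e | (a & ~e)) & (a | ~c)) & (~c | b))

  ~e = 10101010101010101010101010101010
  (a & ~e) = 00000000000000001010101010101010
  (e | (a & ~e)) = 01010101010101011111111111111111
  ~c = 11110000111100001111000011110000
  (a | ~c) = 11110000111100001111111111111111
  ((e | (a & ~e)) & (a | ~c)) = 01010000010100001111111111111111
  (~c | b) = 11110000111111111111000011111111
  (((e | (a & ~e)) & (a | ~c)) & (~c | b)) = 01010000010100001111000011111111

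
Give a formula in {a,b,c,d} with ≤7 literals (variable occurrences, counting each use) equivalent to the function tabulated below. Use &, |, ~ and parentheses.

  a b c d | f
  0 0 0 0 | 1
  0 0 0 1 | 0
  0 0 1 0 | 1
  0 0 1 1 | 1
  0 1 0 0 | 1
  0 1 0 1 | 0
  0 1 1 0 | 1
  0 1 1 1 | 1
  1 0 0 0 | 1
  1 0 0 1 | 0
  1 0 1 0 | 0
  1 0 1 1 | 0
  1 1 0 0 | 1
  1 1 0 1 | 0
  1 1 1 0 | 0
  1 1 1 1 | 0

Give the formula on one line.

  ~a = 1111111100000000
  (c & ~a) = 0011001100000000
  ~c = 1100110011001100
  ~d = 1010101010101010
  (~c & ~d) = 1000100010001000
  ((c & ~a) | (~c & ~d)) = 1011101110001000

((c & ~a) | (~c & ~d))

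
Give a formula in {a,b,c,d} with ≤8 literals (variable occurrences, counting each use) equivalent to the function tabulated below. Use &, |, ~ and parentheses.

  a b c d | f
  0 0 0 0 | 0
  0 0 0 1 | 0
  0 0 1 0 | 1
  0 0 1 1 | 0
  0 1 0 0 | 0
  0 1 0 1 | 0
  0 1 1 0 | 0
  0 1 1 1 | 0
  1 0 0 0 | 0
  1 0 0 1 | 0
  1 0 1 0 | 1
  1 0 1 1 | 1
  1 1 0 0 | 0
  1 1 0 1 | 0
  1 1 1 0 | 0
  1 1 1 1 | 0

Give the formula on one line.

  ~b = 1111000011110000
  ~a = 1111111100000000
  ~d = 1010101010101010
  (~a & ~d) = 1010101000000000
  (a | (~a & ~d)) = 1010101011111111
  (~b & (a | (~a & ~d))) = 1010000011110000
  (b | c) = 0011111100111111
  ((b | c) & ~b) = 0011000000110000
  ((~b & (a | (~a & ~d))) & ((b | c) & ~b)) = 0010000000110000

((~b & (a | (~a & ~d))) & ((b | c) & ~b))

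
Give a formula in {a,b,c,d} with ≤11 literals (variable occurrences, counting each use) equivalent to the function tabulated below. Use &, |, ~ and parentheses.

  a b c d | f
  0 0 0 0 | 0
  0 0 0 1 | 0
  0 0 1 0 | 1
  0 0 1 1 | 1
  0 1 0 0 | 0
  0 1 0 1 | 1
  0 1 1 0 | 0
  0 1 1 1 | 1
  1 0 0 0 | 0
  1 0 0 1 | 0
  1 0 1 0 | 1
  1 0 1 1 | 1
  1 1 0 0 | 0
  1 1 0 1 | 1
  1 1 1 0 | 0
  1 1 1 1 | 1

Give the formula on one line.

((d | ~b) & (((b & ~c) | (c & ~b)) | (b & c)))

  ~b = 1111000011110000
  (d | ~b) = 1111010111110101
  ~c = 1100110011001100
  (b & ~c) = 0000110000001100
  (c & ~b) = 0011000000110000
  ((b & ~c) | (c & ~b)) = 0011110000111100
  (b & c) = 0000001100000011
  (((b & ~c) | (c & ~b)) | (b & c)) = 0011111100111111
  ((d | ~b) & (((b & ~c) | (c & ~b)) | (b & c))) = 0011010100110101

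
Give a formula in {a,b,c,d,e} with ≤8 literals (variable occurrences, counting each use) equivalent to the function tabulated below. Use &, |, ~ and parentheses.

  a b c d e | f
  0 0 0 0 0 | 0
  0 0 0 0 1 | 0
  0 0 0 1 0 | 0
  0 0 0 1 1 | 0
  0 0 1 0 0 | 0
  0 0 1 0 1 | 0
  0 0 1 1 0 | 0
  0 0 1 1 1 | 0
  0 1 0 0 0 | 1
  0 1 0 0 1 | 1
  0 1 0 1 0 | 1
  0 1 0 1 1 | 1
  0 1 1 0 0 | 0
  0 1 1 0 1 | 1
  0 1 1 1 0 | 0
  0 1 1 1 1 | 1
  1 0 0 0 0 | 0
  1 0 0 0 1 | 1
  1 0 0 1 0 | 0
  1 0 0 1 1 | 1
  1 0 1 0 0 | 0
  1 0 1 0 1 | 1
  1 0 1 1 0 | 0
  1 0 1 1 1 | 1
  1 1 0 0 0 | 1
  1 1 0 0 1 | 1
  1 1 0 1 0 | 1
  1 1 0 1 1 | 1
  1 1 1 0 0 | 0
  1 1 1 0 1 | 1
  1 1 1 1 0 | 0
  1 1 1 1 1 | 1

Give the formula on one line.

(((~c & (b | e)) | ((c | a) & e)) & (a | b))

  ~c = 11110000111100001111000011110000
  (b | e) = 01010101111111110101010111111111
  (~c & (b | e)) = 01010000111100000101000011110000
  (c | a) = 00001111000011111111111111111111
  ((c | a) & e) = 00000101000001010101010101010101
  ((~c & (b | e)) | ((c | a) & e)) = 01010101111101010101010111110101
  (a | b) = 00000000111111111111111111111111
  (((~c & (b | e)) | ((c | a) & e)) & (a | b)) = 00000000111101010101010111110101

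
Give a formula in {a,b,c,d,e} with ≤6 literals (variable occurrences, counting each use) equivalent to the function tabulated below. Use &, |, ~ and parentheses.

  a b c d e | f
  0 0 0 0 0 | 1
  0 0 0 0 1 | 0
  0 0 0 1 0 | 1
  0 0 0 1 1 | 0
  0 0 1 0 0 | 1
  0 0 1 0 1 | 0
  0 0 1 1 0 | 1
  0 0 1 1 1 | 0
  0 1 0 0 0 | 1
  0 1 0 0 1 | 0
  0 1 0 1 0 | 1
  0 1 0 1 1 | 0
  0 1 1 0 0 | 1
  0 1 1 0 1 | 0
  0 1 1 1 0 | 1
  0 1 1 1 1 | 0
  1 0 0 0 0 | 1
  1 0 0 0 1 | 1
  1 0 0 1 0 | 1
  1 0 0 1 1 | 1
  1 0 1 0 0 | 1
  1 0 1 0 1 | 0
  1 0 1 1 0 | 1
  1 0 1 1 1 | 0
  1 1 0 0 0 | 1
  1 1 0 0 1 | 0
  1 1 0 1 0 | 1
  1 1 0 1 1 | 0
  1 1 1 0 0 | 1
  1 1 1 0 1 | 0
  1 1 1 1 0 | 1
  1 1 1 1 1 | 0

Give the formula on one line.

  ~c = 11110000111100001111000011110000
  (b | a) = 00000000111111111111111111111111
  (~c & (b | a)) = 00000000111100001111000011110000
  ~b = 11111111000000001111111100000000
  ((~c & (b | a)) & ~b) = 00000000000000001111000000000000
  ~e = 10101010101010101010101010101010
  (((~c & (b | a)) & ~b) | ~e) = 10101010101010101111101010101010

(((~c & (b | a)) & ~b) | ~e)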